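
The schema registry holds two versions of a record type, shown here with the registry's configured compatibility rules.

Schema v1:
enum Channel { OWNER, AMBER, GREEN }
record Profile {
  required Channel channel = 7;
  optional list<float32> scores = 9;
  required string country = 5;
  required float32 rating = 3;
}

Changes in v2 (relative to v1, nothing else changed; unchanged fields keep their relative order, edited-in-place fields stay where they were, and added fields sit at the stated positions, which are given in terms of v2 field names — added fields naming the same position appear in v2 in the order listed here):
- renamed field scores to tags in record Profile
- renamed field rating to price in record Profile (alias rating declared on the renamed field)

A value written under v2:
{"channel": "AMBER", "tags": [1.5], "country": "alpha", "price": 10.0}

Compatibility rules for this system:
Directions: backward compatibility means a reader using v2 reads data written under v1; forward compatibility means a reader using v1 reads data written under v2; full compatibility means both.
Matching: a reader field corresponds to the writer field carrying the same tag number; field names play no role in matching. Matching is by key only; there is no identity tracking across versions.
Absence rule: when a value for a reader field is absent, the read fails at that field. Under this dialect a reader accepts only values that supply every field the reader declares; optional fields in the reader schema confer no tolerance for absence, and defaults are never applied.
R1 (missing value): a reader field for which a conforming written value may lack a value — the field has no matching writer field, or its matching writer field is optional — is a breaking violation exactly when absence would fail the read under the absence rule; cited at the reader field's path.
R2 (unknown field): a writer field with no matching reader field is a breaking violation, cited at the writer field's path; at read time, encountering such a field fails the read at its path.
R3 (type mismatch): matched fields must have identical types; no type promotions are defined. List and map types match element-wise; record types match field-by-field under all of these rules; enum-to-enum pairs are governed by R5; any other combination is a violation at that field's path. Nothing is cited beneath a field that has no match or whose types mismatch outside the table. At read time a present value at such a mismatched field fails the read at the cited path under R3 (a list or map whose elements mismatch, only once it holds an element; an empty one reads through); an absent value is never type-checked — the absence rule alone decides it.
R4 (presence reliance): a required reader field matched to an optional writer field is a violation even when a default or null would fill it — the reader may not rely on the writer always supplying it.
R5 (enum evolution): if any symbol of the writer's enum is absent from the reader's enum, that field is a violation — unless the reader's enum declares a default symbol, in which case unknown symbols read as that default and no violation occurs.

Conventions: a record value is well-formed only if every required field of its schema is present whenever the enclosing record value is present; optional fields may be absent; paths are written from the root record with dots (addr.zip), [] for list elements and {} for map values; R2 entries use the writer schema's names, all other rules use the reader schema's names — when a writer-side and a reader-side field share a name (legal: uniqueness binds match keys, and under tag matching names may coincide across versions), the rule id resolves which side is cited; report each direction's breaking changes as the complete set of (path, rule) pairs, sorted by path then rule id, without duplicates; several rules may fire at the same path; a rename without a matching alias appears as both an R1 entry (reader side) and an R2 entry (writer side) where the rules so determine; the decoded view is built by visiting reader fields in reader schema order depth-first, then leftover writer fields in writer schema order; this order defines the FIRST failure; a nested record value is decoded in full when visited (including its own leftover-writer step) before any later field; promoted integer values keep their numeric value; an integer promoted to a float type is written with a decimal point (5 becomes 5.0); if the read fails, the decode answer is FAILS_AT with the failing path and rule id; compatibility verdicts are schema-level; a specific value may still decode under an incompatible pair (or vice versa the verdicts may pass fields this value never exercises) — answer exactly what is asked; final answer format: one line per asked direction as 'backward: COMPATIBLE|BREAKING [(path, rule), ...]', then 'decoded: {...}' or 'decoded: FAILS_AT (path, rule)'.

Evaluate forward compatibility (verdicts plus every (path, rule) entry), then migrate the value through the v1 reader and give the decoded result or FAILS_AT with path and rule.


forward: BREAKING [(scores, R1)]; decoded: {"channel": "AMBER", "scores": [1.5], "country": "alpha", "rating": 10.0}

arrows below run writer -> reader for Profile
forward on Profile — v1 reading data written by v2:
  channel: Channel -> Channel, writer required; from channel
  scores: list<float32> -> list<float32>, writer optional; from tags
  country: string -> string, writer required; from country
  rating: float32 -> float32, writer required; from price
  R1 fires at scores
  => 1 violation(s): forward is BREAKING for Profile
decode (reader v1):
  channel := "AMBER"
  scores := [1.5] (from writer tags)
  country := "alpha"
  rating := 10.0 (from writer price)
  => decoded: {"channel": "AMBER", "scores": [1.5], "country": "alpha", "rating": 10.0}
checking off the Profile differences that do not matter here:
  renamed field scores to tags in record Profile -> its effect on Profile is confined to the backward direction, not asked
  renamed field rating to price in record Profile (alias rating declared on the renamed field) -> inert for the asked Profile verdict: nothing fires


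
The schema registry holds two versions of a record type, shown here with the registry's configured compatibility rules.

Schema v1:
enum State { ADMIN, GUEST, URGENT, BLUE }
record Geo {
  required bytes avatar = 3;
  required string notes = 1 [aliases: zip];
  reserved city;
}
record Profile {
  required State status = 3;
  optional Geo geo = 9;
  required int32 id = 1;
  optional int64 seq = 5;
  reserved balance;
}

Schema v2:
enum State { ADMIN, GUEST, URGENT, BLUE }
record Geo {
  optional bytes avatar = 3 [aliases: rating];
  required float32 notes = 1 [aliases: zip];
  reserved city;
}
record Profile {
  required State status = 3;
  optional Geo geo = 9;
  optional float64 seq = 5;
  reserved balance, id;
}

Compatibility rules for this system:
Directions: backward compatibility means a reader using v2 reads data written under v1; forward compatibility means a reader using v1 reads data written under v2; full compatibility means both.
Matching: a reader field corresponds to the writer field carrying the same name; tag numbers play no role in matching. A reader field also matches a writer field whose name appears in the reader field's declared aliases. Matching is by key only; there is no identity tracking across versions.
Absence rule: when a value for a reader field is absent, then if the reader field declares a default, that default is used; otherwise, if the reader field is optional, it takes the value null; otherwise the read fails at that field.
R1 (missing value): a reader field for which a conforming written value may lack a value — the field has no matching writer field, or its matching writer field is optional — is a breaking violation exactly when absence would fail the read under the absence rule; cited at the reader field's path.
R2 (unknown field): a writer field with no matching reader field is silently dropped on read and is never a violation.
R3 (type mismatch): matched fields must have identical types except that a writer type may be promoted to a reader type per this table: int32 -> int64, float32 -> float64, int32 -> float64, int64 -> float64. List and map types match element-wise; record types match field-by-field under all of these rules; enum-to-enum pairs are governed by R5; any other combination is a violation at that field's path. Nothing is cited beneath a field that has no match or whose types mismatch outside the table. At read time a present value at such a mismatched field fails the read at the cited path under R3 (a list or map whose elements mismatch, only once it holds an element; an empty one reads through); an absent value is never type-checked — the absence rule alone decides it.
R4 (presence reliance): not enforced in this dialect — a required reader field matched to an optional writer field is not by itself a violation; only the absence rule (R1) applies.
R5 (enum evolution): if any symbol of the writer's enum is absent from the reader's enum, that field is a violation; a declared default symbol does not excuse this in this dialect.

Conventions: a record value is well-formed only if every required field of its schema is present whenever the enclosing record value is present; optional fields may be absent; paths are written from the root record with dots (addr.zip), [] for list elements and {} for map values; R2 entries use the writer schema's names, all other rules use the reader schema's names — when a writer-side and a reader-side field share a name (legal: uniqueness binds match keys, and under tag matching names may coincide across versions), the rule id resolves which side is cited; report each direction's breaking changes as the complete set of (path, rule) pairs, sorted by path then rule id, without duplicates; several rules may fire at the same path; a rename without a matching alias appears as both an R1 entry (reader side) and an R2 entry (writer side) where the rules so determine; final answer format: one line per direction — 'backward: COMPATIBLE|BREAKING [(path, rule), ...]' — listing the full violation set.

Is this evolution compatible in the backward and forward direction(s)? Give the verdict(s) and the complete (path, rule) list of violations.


backward: BREAKING [(geo.notes, R3)]; forward: BREAKING [(geo.avatar, R1), (geo.notes, R3), (id, R1), (seq, R3)]

arrows below run writer -> reader for Profile
backward for Profile (reader v2, writer v1):
  State -> State, writer required: status aligns to status
  Geo -> Geo, writer optional: geo aligns to geo
  int64 -> float64, writer optional: seq aligns to seq
  writer id: unknown to reader
  bytes -> bytes, writer required: geo.avatar aligns to geo.avatar
  string -> float32, writer required: geo.notes aligns to geo.notes
  R3 fires at geo.notes
  => backward: BREAKING (1)
forward for Profile (reader v1, writer v2):
  State -> State, writer required: status aligns to status
  Geo -> Geo, writer optional: geo aligns to geo
  no writer field matches reader id
  float64 -> int64, writer optional: seq aligns to seq
  bytes -> bytes, writer optional: geo.avatar aligns to geo.avatar
  float32 -> string, writer required: geo.notes aligns to geo.notes
  R1 fires at geo.avatar
  R3 fires at geo.notes
  R1 fires at id
  R3 fires at seq
  => forward: BREAKING (4)


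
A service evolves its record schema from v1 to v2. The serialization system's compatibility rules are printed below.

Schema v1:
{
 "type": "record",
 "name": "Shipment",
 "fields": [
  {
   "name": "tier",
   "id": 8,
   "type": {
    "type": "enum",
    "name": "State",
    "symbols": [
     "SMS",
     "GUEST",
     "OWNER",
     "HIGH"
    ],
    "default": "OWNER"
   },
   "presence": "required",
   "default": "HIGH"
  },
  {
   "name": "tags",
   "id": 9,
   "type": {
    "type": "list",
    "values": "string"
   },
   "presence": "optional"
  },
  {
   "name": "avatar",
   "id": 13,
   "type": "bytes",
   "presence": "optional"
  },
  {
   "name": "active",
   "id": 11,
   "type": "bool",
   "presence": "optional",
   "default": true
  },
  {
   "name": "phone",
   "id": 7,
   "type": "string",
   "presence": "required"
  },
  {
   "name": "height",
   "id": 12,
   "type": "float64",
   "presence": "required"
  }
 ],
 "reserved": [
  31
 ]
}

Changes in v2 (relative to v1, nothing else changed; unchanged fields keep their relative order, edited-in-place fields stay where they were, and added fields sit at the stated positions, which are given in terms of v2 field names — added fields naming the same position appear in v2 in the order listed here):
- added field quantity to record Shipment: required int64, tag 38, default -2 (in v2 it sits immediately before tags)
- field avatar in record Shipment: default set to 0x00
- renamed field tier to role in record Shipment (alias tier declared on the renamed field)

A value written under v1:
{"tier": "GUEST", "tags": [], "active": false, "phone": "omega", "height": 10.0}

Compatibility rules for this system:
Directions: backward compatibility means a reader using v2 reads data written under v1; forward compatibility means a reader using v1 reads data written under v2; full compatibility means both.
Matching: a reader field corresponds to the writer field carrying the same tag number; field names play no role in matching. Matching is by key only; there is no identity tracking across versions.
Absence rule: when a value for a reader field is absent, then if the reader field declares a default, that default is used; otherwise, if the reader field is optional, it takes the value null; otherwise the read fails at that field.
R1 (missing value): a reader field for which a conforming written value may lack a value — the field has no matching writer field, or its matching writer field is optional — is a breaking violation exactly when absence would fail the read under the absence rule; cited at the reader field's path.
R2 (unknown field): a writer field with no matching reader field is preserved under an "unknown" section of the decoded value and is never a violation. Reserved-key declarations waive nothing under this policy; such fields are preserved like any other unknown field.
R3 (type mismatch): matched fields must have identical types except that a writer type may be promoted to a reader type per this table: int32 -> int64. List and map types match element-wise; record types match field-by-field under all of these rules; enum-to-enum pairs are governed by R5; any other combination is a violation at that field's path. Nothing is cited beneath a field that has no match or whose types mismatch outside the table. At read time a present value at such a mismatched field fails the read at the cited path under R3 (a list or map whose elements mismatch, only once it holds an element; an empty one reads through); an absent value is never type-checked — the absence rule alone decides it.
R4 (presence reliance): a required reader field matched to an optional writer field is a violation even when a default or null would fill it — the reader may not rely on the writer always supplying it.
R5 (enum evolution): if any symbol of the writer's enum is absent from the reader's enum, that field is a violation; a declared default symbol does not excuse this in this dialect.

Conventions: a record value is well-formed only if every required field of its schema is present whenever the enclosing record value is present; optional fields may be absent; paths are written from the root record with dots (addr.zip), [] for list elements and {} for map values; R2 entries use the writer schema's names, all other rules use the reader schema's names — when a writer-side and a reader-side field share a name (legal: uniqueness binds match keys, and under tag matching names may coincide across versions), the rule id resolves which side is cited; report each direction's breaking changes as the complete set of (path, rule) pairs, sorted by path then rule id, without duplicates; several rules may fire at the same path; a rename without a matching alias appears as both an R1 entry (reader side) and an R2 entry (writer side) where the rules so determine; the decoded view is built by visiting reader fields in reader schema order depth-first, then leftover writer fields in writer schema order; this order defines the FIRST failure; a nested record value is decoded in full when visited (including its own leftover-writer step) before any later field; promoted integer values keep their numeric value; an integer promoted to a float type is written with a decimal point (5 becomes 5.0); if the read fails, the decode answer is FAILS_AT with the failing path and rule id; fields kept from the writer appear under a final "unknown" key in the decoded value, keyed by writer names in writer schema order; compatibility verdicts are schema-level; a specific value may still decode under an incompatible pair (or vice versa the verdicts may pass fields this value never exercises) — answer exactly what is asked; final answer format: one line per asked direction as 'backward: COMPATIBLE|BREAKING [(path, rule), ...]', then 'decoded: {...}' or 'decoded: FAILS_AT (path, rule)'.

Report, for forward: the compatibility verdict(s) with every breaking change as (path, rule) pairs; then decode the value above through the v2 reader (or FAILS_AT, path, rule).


forward: COMPATIBLE []; decoded: {"role": "GUEST", "quantity": -2, "tags": [], "avatar": 0x00, "active": false, "phone": "omega", "height": 10.0}

in Shipment below, arrows point writer -> reader
checking forward for Shipment: reader v1 against writer v2:
  writer required, State -> State: reader tier maps from writer role
  writer optional, list<string> -> list<string>: reader tags maps from writer tags
  writer optional, bytes -> bytes: reader avatar maps from writer avatar
  writer optional, bool -> bool: reader active maps from writer active
  writer required, string -> string: reader phone maps from writer phone
  writer required, float64 -> float64: reader height maps from writer height
  quantity (writer side), unknown to reader
  => forward verdict for Shipment: COMPATIBLE, no violations
decode walk for Shipment under reader schema v2:
  role := "GUEST" (from writer tier)
  quantity := -2 (no value, default fills)
  tags := []
  avatar := 0x00 (no value, default fills)
  active := false
  phone := "omega"
  height := 10.0
  => decoded: {"role": "GUEST", "quantity": -2, "tags": [], "avatar": 0x00, "active": false, "phone": "omega", "height": 10.0}


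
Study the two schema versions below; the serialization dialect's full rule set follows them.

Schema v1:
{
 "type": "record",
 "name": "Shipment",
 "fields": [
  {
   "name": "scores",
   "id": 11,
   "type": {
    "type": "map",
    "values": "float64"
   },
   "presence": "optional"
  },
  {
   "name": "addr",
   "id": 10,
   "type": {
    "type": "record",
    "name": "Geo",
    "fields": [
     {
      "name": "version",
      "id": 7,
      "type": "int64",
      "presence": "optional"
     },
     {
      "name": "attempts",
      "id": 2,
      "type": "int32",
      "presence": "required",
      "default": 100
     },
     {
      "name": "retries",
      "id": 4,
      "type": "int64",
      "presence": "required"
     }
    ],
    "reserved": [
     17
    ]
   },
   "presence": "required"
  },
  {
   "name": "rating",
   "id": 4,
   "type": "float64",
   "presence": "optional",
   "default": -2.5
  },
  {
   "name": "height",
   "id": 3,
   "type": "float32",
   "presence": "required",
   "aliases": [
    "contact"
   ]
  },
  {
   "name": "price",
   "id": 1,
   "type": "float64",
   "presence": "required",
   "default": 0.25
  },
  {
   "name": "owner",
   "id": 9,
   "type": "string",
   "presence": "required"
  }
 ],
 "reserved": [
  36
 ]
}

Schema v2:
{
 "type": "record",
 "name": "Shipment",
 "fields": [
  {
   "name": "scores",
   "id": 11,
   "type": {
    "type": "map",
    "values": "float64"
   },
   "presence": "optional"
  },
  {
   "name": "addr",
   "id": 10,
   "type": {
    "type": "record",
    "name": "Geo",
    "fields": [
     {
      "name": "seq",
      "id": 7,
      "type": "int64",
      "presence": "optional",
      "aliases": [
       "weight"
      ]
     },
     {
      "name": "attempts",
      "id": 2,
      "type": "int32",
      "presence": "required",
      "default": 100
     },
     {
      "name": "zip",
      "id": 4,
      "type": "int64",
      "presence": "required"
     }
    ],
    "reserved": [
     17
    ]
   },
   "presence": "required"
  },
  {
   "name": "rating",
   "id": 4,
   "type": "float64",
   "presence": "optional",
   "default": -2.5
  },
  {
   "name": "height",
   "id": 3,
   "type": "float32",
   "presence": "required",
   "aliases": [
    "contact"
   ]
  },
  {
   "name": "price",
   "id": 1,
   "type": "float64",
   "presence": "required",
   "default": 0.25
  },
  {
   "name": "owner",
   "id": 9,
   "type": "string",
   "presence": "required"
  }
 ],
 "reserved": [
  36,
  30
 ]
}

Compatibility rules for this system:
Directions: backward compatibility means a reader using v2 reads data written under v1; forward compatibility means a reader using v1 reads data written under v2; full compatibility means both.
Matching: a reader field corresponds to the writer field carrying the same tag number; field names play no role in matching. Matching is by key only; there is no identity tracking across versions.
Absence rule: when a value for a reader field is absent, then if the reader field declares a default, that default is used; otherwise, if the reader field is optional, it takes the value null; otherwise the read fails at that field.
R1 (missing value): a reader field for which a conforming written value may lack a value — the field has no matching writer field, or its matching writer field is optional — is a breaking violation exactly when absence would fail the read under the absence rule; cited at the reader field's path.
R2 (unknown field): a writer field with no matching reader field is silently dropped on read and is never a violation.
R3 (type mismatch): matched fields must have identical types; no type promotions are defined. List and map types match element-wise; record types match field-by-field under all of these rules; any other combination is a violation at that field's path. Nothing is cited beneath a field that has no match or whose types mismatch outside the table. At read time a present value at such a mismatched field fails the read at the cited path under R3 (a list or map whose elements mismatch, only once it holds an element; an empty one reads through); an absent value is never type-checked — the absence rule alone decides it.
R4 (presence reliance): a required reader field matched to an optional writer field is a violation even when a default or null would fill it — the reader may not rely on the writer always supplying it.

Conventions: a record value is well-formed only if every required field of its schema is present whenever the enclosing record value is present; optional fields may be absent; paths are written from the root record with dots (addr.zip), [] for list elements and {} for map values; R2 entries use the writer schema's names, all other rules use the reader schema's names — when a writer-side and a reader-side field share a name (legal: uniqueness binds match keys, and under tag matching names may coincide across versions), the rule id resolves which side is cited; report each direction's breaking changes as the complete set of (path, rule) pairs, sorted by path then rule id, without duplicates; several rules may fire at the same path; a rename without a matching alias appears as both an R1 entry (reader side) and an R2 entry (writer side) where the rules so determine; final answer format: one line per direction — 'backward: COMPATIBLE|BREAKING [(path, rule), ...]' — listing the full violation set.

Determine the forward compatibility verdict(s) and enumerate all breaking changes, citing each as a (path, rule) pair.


forward: COMPATIBLE []

each type pair in Shipment: writer, then reader
checking forward for Shipment: reader v1 against writer v2:
  scores <- scores (map<string, float64> -> map<string, float64>, writer optional)
  addr <- addr (Geo -> Geo, writer required)
  rating <- rating (float64 -> float64, writer optional)
  height <- height (float32 -> float32, writer required)
  price <- price (float64 -> float64, writer required)
  owner <- owner (string -> string, writer required)
  addr.version <- addr.seq (int64 -> int64, writer optional)
  addr.attempts <- addr.attempts (int32 -> int32, writer required)
  addr.retries <- addr.zip (int64 -> int64, writer required)
  => no violations; forward on Shipment: COMPATIBLE
ruling out the remaining Shipment differences:
  renamed field version to seq in record Geo -> no rule fires on it in Shipment's dialect; the asked verdict holds
  renamed field retries to zip in record Geo -> no rule fires on it in Shipment's dialect; the asked verdict holds


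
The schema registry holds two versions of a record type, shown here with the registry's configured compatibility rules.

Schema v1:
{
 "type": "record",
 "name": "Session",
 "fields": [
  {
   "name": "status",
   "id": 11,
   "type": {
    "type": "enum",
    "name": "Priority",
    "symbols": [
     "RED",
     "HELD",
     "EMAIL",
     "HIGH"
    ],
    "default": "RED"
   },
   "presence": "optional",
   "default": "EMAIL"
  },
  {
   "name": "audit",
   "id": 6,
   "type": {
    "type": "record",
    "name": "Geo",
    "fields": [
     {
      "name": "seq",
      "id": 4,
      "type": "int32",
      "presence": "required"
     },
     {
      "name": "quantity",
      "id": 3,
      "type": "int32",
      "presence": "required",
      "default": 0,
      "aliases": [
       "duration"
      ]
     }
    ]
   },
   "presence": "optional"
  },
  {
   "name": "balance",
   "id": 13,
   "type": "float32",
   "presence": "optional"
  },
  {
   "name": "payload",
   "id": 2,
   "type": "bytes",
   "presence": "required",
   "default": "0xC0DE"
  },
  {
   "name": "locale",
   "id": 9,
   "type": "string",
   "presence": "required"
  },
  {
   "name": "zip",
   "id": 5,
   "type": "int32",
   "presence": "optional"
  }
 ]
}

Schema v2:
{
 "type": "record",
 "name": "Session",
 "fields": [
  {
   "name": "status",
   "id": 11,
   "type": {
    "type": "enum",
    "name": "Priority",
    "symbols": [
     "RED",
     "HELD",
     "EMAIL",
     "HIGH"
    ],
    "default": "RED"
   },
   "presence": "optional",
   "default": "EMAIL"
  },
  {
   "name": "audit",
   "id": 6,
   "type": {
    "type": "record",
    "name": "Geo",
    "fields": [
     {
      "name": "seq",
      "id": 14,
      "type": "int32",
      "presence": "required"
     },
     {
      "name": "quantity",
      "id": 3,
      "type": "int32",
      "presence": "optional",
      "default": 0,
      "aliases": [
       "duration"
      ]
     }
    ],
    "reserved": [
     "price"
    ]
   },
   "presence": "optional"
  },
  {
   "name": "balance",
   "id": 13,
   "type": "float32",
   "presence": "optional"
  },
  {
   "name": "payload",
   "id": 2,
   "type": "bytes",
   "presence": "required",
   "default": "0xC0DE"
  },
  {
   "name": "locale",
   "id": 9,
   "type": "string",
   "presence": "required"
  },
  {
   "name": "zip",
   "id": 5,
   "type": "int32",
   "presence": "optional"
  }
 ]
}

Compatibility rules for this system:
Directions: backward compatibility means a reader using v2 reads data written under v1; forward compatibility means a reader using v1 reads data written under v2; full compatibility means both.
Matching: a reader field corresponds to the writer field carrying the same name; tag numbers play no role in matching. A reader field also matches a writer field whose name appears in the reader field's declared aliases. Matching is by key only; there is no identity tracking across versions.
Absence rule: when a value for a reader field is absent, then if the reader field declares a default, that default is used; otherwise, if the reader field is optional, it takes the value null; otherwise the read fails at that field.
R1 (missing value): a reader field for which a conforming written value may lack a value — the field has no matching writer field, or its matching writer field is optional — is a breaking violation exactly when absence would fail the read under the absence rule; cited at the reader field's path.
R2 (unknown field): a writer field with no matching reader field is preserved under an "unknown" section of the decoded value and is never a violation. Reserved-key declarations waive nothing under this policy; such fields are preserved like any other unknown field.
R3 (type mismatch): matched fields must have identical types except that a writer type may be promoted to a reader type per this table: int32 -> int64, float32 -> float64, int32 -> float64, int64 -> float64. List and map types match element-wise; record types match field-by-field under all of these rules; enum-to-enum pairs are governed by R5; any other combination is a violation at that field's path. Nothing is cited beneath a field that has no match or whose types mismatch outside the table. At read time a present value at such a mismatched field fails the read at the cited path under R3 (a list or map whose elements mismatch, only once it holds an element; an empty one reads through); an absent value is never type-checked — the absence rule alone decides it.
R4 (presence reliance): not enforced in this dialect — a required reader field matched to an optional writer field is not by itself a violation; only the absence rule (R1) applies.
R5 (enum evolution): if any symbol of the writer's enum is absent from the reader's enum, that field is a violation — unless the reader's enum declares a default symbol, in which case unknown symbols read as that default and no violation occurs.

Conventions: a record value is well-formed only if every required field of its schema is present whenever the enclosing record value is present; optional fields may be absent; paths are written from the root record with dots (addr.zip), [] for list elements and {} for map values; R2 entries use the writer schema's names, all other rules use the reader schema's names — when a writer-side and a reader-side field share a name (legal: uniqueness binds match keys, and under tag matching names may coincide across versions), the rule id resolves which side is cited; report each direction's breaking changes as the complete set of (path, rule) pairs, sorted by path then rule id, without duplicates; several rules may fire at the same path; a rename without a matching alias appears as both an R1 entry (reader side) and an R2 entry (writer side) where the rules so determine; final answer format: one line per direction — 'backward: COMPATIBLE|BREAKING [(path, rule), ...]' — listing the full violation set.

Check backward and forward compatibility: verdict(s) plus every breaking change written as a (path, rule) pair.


backward: COMPATIBLE []; forward: COMPATIBLE []

the writer's type comes first in each Session pair
backward for Session (reader v2, writer v1):
  status: Priority -> Priority, writer optional; from status
  audit: Geo -> Geo, writer optional; from audit
  balance: float32 -> float32, writer optional; from balance
  payload: bytes -> bytes, writer required; from payload
  locale: string -> string, writer required; from locale
  zip: int32 -> int32, writer optional; from zip
  audit.seq: int32 -> int32, writer required; from audit.seq
  audit.quantity: int32 -> int32, writer required; from audit.quantity
  => backward verdict for Session: COMPATIBLE, no violations
forward for Session (reader v1, writer v2):
  status: Priority -> Priority, writer optional; from status
  audit: Geo -> Geo, writer optional; from audit
  balance: float32 -> float32, writer optional; from balance
  payload: bytes -> bytes, writer required; from payload
  locale: string -> string, writer required; from locale
  zip: int32 -> int32, writer optional; from zip
  audit.seq: int32 -> int32, writer required; from audit.seq
  audit.quantity: int32 -> int32, writer optional; from audit.quantity
  => forward verdict for Session: COMPATIBLE, no violations


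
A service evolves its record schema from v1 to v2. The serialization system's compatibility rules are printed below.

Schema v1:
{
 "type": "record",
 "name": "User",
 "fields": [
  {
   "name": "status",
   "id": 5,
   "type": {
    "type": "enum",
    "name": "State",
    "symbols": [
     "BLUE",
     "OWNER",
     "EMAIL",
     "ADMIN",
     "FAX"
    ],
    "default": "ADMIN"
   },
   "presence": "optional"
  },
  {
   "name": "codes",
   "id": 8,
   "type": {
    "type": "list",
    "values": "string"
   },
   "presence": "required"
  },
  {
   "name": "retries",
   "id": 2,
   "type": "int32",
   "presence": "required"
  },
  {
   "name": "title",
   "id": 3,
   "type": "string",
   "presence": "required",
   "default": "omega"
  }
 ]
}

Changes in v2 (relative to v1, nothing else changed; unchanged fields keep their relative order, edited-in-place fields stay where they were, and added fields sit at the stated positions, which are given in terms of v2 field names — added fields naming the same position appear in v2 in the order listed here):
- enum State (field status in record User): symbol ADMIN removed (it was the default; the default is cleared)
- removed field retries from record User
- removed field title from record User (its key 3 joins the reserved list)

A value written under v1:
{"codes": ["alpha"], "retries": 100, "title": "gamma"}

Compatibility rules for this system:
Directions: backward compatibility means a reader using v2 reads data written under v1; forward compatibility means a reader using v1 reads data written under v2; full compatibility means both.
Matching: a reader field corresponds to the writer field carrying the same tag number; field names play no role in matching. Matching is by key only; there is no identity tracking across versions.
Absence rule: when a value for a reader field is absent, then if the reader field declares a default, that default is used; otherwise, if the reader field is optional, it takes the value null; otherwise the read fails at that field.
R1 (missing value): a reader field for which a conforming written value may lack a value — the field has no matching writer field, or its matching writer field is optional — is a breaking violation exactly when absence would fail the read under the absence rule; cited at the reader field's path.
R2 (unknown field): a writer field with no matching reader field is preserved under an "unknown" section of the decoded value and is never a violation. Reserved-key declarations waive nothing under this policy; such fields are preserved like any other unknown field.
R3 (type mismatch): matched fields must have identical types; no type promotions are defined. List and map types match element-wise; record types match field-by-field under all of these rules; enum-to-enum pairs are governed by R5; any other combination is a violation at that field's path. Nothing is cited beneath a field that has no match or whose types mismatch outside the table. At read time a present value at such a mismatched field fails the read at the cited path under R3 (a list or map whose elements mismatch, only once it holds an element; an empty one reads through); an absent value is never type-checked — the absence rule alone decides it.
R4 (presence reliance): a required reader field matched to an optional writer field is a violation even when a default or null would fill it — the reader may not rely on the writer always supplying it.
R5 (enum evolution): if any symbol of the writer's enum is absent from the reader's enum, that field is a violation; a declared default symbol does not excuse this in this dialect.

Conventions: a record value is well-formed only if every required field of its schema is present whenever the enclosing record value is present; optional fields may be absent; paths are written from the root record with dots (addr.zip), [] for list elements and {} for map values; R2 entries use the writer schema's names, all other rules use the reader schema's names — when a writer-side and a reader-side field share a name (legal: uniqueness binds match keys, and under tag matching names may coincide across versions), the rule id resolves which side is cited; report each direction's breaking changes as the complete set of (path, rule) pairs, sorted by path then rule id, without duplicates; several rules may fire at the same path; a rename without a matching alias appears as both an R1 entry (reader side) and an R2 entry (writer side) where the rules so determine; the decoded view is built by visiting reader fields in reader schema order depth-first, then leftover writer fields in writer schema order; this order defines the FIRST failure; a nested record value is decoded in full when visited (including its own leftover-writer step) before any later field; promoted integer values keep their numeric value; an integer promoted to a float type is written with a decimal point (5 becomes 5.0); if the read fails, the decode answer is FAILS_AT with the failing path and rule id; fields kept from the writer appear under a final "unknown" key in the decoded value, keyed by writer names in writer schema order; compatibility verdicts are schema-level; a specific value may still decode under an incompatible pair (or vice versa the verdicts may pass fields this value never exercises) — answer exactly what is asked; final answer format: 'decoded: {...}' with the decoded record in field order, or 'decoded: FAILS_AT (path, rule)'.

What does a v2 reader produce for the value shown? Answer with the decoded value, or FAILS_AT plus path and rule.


the writer's type comes first in each User pair
decode walk for User under reader schema v2:
  status := null (absent, optional -> null)
  codes := ["alpha"]
  writer retries: kept under "unknown"
  writer title: kept under "unknown"
  => decoded: {"status": null, "codes": ["alpha"], "unknown": {"retries": 100, "title": "gamma"}}
ruling out the remaining User differences:
  enum State (field status in record User): symbol ADMIN removed (it was the default; the default is cleared) -> a verdict-level change on User — the shown value reads the same

decoded: {"status": null, "codes": ["alpha"], "unknown": {"retries": 100, "title": "gamma"}}


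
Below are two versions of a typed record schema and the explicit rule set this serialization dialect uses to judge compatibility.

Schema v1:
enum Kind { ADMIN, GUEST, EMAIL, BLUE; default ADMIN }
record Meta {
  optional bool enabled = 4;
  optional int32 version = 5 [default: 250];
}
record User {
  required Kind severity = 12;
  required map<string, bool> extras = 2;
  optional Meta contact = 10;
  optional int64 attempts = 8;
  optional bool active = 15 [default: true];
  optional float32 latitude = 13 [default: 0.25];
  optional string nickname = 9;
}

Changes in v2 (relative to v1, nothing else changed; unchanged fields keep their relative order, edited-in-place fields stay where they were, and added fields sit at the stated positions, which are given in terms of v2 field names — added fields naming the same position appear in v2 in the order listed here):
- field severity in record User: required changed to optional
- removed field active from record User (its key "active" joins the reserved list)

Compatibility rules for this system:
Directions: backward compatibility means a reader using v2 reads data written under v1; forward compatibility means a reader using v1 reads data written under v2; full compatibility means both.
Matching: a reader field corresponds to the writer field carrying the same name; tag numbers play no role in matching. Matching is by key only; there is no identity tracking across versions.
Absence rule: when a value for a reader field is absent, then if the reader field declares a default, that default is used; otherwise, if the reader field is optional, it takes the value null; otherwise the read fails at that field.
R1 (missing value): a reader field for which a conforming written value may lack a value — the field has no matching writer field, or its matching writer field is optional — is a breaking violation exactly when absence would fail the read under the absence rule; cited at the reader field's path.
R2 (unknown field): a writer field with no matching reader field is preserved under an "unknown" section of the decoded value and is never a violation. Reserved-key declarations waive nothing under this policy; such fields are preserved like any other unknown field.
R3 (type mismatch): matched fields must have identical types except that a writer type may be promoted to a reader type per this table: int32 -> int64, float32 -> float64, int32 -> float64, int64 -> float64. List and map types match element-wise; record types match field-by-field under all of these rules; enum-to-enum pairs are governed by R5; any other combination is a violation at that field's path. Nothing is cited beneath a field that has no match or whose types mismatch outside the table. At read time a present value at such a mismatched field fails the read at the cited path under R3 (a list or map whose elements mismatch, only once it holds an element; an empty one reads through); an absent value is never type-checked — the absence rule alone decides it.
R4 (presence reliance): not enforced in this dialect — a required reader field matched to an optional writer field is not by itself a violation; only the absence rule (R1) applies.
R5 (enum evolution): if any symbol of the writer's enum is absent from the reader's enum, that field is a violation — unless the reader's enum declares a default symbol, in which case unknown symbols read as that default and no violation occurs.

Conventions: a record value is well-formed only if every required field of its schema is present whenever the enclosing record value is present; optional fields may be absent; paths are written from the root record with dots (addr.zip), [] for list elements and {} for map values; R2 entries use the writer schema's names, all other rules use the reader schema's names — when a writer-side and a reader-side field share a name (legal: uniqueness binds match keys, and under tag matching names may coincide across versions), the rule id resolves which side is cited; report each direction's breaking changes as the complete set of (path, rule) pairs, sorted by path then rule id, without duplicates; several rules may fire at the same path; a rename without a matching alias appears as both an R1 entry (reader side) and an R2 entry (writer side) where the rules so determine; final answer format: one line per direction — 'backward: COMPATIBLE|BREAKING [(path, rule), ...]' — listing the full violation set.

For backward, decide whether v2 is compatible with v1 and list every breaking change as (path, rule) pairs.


backward: COMPATIBLE []

the writer's type comes first in each User pair
backward on User — v2 reading data written by v1:
  severity: Kind -> Kind, writer required; from severity
  extras: map<string, bool> -> map<string, bool>, writer required; from extras
  contact: Meta -> Meta, writer optional; from contact
  attempts: int64 -> int64, writer optional; from attempts
  latitude: float32 -> float32, writer optional; from latitude
  nickname: string -> string, writer optional; from nickname
  leftover writer field: active
  contact.enabled: bool -> bool, writer optional; from contact.enabled
  contact.version: int32 -> int32, writer optional; from contact.version
  => backward: COMPATIBLE
the rest of the User diff is inert for this question:
  field severity in record User: required changed to optional -> matters only for User's forward compatibility — outside the asked direction
  removed field active from record User (its key "active" joins the reserved list) -> fires no rule on User, leaving the asked answer as it is
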